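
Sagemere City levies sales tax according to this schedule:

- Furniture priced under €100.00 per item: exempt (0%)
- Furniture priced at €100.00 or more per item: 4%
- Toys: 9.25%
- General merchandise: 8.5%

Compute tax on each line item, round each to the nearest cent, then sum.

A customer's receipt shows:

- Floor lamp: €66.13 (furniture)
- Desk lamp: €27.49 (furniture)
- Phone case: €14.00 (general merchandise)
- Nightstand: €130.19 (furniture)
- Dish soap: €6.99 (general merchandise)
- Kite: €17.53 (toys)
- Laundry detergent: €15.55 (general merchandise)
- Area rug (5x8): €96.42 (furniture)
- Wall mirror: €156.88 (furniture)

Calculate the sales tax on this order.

Floor lamp €66.13: furniture, under €100.00 → 0% → €0.00
Desk lamp €27.49: furniture, under €100.00 → 0% → €0.00
Phone case €14.00: general merchandise → 8.5% → €1.19
Nightstand €130.19: furniture, €100.00 or more → 4% → €5.21
Dish soap €6.99: general merchandise → 8.5% → €0.59
Kite €17.53: toys → 9.25% → €1.62
Laundry detergent €15.55: general merchandise → 8.5% → €1.32
Area rug (5x8) €96.42: furniture, under €100.00 → 0% → €0.00
Wall mirror €156.88: furniture, €100.00 or more → 4% → €6.28
Total tax = €1.19 + €5.21 + €0.59 + €1.62 + €1.32 + €6.28 = €16.21

€16.21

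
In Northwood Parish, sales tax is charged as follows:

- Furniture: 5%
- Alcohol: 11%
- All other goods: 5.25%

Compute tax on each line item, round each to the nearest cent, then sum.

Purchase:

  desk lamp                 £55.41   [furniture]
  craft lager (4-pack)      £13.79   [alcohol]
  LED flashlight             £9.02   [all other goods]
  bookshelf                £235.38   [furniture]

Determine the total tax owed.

Desk lamp £55.41: furniture → 5% → £2.77
Craft lager (4-pack) £13.79: alcohol → 11% → £1.52
LED flashlight £9.02: all other goods → 5.25% → £0.47
Bookshelf £235.38: furniture → 5% → £11.77
Total tax = £2.77 + £1.52 + £0.47 + £11.77 = £16.53

£16.53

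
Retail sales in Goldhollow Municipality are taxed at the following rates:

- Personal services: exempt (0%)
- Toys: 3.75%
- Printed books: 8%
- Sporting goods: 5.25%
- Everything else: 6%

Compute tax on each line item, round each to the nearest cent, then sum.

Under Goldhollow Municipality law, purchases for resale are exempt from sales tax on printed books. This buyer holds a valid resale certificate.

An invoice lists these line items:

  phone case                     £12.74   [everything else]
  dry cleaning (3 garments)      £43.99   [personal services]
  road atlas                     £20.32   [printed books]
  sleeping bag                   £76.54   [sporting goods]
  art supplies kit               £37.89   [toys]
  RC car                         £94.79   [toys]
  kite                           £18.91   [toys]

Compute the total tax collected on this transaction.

Phone case £12.74: everything else → 6% → £0.76
Dry cleaning (3 garments) £43.99: personal services → 0% → £0.00
Road atlas £20.32: printed books, buyer-exempt → 0% → £0.00
Sleeping bag £76.54: sporting goods → 5.25% → £4.02
Art supplies kit £37.89: toys → 3.75% → £1.42
RC car £94.79: toys → 3.75% → £3.55
Kite £18.91: toys → 3.75% → £0.71
Total tax = £0.76 + £4.02 + £1.42 + £3.55 + £0.71 = £10.46

£10.46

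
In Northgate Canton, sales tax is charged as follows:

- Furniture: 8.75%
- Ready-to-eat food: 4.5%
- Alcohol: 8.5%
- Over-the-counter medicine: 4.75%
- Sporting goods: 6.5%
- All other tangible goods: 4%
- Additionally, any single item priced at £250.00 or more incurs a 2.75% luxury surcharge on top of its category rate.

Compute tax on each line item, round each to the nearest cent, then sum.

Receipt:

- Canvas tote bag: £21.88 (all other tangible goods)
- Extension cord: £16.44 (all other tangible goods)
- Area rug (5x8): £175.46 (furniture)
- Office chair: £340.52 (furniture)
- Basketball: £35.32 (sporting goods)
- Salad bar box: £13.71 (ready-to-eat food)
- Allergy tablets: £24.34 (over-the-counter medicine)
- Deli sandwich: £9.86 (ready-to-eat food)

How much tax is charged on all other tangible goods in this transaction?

Canvas tote bag £21.88: all other tangible goods → 4% → £0.88
Extension cord £16.44: all other tangible goods → 4% → £0.66
Tax on all other tangible goods = £0.88 + £0.66 = £1.54

£1.54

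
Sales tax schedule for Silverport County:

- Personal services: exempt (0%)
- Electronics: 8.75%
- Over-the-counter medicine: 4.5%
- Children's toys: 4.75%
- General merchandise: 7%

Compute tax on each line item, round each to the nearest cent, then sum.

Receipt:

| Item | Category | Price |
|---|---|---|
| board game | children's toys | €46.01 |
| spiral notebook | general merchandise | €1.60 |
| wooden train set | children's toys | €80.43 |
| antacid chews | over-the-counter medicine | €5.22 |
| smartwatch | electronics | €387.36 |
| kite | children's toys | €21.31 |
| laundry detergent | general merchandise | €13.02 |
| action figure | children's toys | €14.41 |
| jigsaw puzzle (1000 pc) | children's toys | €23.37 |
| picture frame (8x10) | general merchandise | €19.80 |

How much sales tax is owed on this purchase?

€45.34

Board game €46.01: children's toys → 4.75% → €2.19
Spiral notebook €1.60: general merchandise → 7% → €0.11
Wooden train set €80.43: children's toys → 4.75% → €3.82
Antacid chews €5.22: over-the-counter medicine → 4.5% → €0.23
Smartwatch €387.36: electronics → 8.75% → €33.89
Kite €21.31: children's toys → 4.75% → €1.01
Laundry detergent €13.02: general merchandise → 7% → €0.91
Action figure €14.41: children's toys → 4.75% → €0.68
Jigsaw puzzle (1000 pc) €23.37: children's toys → 4.75% → €1.11
Picture frame (8x10) €19.80: general merchandise → 7% → €1.39
Total tax = €2.19 + €0.11 + €3.82 + €0.23 + €33.89 + €1.01 + €0.91 + €0.68 + €1.11 + €1.39 = €45.34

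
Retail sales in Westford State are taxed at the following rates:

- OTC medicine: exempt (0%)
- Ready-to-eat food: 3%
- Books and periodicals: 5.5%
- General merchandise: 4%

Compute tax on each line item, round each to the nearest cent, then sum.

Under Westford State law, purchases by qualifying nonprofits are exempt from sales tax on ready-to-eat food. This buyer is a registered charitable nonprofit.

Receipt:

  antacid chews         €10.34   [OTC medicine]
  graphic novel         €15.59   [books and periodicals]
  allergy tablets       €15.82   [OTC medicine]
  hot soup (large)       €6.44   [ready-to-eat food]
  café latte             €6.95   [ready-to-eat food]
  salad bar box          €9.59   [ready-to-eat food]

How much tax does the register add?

€0.86

Antacid chews €10.34: OTC medicine → 0% → €0.00
Graphic novel €15.59: books and periodicals → 5.5% → €0.86
Allergy tablets €15.82: OTC medicine → 0% → €0.00
Hot soup (large) €6.44: ready-to-eat food, buyer-exempt → 0% → €0.00
Café latte €6.95: ready-to-eat food, buyer-exempt → 0% → €0.00
Salad bar box €9.59: ready-to-eat food, buyer-exempt → 0% → €0.00
Total tax = €0.86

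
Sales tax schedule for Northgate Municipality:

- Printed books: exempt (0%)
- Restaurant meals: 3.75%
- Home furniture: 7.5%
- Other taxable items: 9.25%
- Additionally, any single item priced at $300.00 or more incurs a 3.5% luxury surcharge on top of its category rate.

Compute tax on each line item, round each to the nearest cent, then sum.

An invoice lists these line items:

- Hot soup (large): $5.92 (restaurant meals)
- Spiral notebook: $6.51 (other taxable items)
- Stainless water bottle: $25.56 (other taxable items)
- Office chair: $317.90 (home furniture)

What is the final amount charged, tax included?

$394.04

Hot soup (large) $5.92: restaurant meals → 3.75% → $0.22
Spiral notebook $6.51: other taxable items → 9.25% → $0.60
Stainless water bottle $25.56: other taxable items → 9.25% → $2.36
Office chair $317.90: home furniture → 7.5% + 3.5% surcharge = 11% → $34.97
Subtotal = $355.89; tax = $38.15; total due = $394.04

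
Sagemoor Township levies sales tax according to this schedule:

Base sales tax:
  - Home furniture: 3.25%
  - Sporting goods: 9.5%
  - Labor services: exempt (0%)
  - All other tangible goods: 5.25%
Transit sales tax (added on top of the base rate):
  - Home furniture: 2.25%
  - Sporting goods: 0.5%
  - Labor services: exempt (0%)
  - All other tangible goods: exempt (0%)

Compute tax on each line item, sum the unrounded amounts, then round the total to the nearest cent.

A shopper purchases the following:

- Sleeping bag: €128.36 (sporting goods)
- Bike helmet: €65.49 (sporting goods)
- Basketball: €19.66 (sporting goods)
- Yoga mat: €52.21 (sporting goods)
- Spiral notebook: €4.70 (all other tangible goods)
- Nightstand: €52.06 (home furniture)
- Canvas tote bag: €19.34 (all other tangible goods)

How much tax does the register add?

€30.70

Sleeping bag €128.36: sporting goods → 9.5% + 0.5% transit = 10% → €12.836
Bike helmet €65.49: sporting goods → 9.5% + 0.5% transit = 10% → €6.549
Basketball €19.66: sporting goods → 9.5% + 0.5% transit = 10% → €1.966
Yoga mat €52.21: sporting goods → 9.5% + 0.5% transit = 10% → €5.221
Spiral notebook €4.70: all other tangible goods → 5.25% + 0% transit = 5.25% → €0.24675
Nightstand €52.06: home furniture → 3.25% + 2.25% transit = 5.5% → €2.8633
Canvas tote bag €19.34: all other tangible goods → 5.25% + 0% transit = 5.25% → €1.01535
Unrounded tax sum = €30.6974 → €30.70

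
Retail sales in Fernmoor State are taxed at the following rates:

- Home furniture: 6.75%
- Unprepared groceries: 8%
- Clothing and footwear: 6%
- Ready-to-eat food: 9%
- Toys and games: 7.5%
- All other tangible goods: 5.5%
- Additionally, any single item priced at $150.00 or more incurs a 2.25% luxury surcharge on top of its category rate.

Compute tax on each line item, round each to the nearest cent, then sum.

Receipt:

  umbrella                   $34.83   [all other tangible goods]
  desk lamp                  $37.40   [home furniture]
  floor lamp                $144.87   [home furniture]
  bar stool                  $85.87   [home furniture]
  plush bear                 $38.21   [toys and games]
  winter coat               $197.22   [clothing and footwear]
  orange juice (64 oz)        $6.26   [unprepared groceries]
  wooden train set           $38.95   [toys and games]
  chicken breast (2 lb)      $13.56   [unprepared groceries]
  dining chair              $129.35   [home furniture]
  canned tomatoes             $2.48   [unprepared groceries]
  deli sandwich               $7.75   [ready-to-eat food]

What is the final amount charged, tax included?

$790.04

Umbrella $34.83: all other tangible goods → 5.5% → $1.92
Desk lamp $37.40: home furniture → 6.75% → $2.52
Floor lamp $144.87: home furniture → 6.75% → $9.78
Bar stool $85.87: home furniture → 6.75% → $5.80
Plush bear $38.21: toys and games → 7.5% → $2.87
Winter coat $197.22: clothing and footwear → 6% + 2.25% surcharge = 8.25% → $16.27
Orange juice (64 oz) $6.26: unprepared groceries → 8% → $0.50
Wooden train set $38.95: toys and games → 7.5% → $2.92
Chicken breast (2 lb) $13.56: unprepared groceries → 8% → $1.08
Dining chair $129.35: home furniture → 6.75% → $8.73
Canned tomatoes $2.48: unprepared groceries → 8% → $0.20
Deli sandwich $7.75: ready-to-eat food → 9% → $0.70
Subtotal = $736.75; tax = $53.29; total due = $790.04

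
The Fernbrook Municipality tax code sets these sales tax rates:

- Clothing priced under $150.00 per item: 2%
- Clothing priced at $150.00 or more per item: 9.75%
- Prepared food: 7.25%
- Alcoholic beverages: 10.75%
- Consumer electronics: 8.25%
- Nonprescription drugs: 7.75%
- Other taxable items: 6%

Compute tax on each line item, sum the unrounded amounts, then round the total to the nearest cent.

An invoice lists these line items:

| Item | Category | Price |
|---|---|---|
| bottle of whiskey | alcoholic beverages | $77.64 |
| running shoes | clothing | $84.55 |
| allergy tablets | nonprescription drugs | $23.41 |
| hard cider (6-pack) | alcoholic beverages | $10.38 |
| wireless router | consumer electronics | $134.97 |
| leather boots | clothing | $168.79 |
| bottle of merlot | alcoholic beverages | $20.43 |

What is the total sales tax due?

Bottle of whiskey $77.64: alcoholic beverages → 10.75% → $8.3463
Running shoes $84.55: clothing, under $150.00 → 2% → $1.691
Allergy tablets $23.41: nonprescription drugs → 7.75% → $1.814275
Hard cider (6-pack) $10.38: alcoholic beverages → 10.75% → $1.11585
Wireless router $134.97: consumer electronics → 8.25% → $11.135025
Leather boots $168.79: clothing, $150.00 or more → 9.75% → $16.457025
Bottle of merlot $20.43: alcoholic beverages → 10.75% → $2.196225
Unrounded tax sum = $42.7557 → $42.76

$42.76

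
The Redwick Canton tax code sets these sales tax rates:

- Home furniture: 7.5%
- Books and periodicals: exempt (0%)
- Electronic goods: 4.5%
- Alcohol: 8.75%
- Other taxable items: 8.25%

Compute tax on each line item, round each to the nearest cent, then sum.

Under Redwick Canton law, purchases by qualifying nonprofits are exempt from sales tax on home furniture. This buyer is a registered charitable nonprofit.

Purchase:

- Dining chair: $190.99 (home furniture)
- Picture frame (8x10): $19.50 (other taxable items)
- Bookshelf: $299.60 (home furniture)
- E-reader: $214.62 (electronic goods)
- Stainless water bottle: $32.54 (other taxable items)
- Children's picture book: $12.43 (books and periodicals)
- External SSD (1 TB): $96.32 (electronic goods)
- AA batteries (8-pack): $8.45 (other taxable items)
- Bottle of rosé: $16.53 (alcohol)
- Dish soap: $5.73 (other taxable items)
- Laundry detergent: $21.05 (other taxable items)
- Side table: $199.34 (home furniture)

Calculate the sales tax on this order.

Dining chair $190.99: home furniture, buyer-exempt → 0% → $0.00
Picture frame (8x10) $19.50: other taxable items → 8.25% → $1.61
Bookshelf $299.60: home furniture, buyer-exempt → 0% → $0.00
E-reader $214.62: electronic goods → 4.5% → $9.66
Stainless water bottle $32.54: other taxable items → 8.25% → $2.68
Children's picture book $12.43: books and periodicals → 0% → $0.00
External SSD (1 TB) $96.32: electronic goods → 4.5% → $4.33
AA batteries (8-pack) $8.45: other taxable items → 8.25% → $0.70
Bottle of rosé $16.53: alcohol → 8.75% → $1.45
Dish soap $5.73: other taxable items → 8.25% → $0.47
Laundry detergent $21.05: other taxable items → 8.25% → $1.74
Side table $199.34: home furniture, buyer-exempt → 0% → $0.00
Total tax = $1.61 + $9.66 + $2.68 + $4.33 + $0.70 + $1.45 + $0.47 + $1.74 = $22.64

$22.64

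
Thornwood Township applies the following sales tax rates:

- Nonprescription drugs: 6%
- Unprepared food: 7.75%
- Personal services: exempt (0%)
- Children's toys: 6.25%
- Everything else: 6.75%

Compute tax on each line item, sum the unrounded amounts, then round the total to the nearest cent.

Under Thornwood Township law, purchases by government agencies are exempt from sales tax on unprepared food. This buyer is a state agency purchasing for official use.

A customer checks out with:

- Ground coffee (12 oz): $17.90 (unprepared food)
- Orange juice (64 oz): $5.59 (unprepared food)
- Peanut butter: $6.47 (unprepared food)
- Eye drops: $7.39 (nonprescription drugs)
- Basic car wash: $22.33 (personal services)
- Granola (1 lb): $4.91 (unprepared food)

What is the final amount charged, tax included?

Ground coffee (12 oz) $17.90: unprepared food, buyer-exempt → 0% → $0.00
Orange juice (64 oz) $5.59: unprepared food, buyer-exempt → 0% → $0.00
Peanut butter $6.47: unprepared food, buyer-exempt → 0% → $0.00
Eye drops $7.39: nonprescription drugs → 6% → $0.4434
Basic car wash $22.33: personal services → 0% → $0.00
Granola (1 lb) $4.91: unprepared food, buyer-exempt → 0% → $0.00
Subtotal = $64.59; unrounded tax = $0.4434 → $0.44; total due = $65.03

$65.03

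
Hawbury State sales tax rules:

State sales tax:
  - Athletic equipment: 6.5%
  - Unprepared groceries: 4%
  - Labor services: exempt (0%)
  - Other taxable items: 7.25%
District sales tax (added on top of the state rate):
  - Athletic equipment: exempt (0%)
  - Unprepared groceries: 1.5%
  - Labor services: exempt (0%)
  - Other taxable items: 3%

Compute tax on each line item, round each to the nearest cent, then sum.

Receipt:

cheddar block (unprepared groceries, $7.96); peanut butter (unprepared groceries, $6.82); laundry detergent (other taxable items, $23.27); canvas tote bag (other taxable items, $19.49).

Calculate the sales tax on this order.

Cheddar block $7.96: unprepared groceries → 4% + 1.5% district = 5.5% → $0.44
Peanut butter $6.82: unprepared groceries → 4% + 1.5% district = 5.5% → $0.38
Laundry detergent $23.27: other taxable items → 7.25% + 3% district = 10.25% → $2.39
Canvas tote bag $19.49: other taxable items → 7.25% + 3% district = 10.25% → $2.00
Total tax = $0.44 + $0.38 + $2.39 + $2.00 = $5.21

$5.21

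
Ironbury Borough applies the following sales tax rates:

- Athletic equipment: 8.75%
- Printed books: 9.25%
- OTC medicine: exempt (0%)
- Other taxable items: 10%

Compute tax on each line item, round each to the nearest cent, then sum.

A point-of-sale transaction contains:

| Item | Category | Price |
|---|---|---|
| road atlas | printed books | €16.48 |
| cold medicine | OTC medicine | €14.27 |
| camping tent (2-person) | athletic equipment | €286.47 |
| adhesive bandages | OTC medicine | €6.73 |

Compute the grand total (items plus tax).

€350.54

Road atlas €16.48: printed books → 9.25% → €1.52
Cold medicine €14.27: OTC medicine → 0% → €0.00
Camping tent (2-person) €286.47: athletic equipment → 8.75% → €25.07
Adhesive bandages €6.73: OTC medicine → 0% → €0.00
Subtotal = €323.95; tax = €26.59; total due = €350.54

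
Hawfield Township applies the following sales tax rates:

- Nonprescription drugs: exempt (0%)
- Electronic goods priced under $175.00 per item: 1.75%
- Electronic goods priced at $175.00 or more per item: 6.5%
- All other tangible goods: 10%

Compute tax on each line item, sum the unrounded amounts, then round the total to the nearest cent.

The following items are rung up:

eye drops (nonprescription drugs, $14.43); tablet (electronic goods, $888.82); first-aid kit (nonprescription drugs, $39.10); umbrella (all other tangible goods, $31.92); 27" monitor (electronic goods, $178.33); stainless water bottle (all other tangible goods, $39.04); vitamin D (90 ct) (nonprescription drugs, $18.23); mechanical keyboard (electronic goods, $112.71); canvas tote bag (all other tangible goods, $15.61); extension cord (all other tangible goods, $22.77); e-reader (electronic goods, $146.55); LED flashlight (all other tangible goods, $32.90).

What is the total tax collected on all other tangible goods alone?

Umbrella $31.92: all other tangible goods → 10% → $3.192
Stainless water bottle $39.04: all other tangible goods → 10% → $3.904
Canvas tote bag $15.61: all other tangible goods → 10% → $1.561
Extension cord $22.77: all other tangible goods → 10% → $2.277
LED flashlight $32.90: all other tangible goods → 10% → $3.29
Tax on all other tangible goods: unrounded sum = $14.224 → $14.22

$14.22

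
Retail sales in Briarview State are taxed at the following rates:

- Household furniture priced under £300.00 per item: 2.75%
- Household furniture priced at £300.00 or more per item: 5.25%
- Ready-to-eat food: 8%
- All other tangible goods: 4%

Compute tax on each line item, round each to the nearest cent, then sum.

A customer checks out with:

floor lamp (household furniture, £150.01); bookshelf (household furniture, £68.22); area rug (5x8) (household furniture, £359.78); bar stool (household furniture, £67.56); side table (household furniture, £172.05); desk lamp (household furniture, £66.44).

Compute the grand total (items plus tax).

£917.38

Floor lamp £150.01: household furniture, under £300.00 → 2.75% → £4.13
Bookshelf £68.22: household furniture, under £300.00 → 2.75% → £1.88
Area rug (5x8) £359.78: household furniture, £300.00 or more → 5.25% → £18.89
Bar stool £67.56: household furniture, under £300.00 → 2.75% → £1.86
Side table £172.05: household furniture, under £300.00 → 2.75% → £4.73
Desk lamp £66.44: household furniture, under £300.00 → 2.75% → £1.83
Subtotal = £884.06; tax = £33.32; total due = £917.38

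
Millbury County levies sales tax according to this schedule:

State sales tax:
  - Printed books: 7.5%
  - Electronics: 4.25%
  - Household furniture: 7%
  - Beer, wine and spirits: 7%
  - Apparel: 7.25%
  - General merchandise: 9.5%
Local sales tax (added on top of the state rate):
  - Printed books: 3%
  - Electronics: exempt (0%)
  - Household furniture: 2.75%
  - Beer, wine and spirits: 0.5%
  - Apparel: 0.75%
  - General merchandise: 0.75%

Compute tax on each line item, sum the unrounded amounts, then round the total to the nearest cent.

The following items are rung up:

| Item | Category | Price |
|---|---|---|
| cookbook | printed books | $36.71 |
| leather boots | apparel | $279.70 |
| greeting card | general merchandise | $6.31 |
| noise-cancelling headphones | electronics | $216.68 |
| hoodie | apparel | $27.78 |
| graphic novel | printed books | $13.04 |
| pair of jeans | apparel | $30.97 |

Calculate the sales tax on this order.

Cookbook $36.71: printed books → 7.5% + 3% local = 10.5% → $3.85455
Leather boots $279.70: apparel → 7.25% + 0.75% local = 8% → $22.376
Greeting card $6.31: general merchandise → 9.5% + 0.75% local = 10.25% → $0.646775
Noise-cancelling headphones $216.68: electronics → 4.25% + 0% local = 4.25% → $9.2089
Hoodie $27.78: apparel → 7.25% + 0.75% local = 8% → $2.2224
Graphic novel $13.04: printed books → 7.5% + 3% local = 10.5% → $1.3692
Pair of jeans $30.97: apparel → 7.25% + 0.75% local = 8% → $2.4776
Unrounded tax sum = $42.155425 → $42.16

$42.16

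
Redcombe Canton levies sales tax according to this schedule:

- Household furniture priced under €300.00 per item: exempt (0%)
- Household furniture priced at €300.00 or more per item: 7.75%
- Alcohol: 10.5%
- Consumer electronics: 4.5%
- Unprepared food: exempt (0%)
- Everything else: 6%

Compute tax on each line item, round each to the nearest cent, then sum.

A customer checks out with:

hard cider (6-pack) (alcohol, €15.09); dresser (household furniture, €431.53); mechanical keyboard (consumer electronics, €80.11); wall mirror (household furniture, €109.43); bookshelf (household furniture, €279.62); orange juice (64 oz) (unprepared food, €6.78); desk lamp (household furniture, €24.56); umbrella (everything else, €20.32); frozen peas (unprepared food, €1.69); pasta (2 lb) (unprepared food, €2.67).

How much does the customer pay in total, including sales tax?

Hard cider (6-pack) €15.09: alcohol → 10.5% → €1.58
Dresser €431.53: household furniture, €300.00 or more → 7.75% → €33.44
Mechanical keyboard €80.11: consumer electronics → 4.5% → €3.60
Wall mirror €109.43: household furniture, under €300.00 → 0% → €0.00
Bookshelf €279.62: household furniture, under €300.00 → 0% → €0.00
Orange juice (64 oz) €6.78: unprepared food → 0% → €0.00
Desk lamp €24.56: household furniture, under €300.00 → 0% → €0.00
Umbrella €20.32: everything else → 6% → €1.22
Frozen peas €1.69: unprepared food → 0% → €0.00
Pasta (2 lb) €2.67: unprepared food → 0% → €0.00
Subtotal = €971.80; tax = €39.84; total due = €1011.64

€1011.64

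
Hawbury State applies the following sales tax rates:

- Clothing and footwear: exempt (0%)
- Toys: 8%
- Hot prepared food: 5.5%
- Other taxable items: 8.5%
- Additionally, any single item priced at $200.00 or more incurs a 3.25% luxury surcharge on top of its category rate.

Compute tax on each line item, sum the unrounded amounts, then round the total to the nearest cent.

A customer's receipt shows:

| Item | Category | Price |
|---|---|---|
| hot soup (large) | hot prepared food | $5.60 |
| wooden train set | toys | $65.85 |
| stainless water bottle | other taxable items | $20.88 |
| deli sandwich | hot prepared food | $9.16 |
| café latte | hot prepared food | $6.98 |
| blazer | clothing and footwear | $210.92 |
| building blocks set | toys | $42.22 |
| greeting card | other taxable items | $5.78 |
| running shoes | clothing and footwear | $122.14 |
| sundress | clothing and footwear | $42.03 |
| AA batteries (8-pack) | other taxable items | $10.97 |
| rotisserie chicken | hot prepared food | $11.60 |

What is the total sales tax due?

$20.53

Hot soup (large) $5.60: hot prepared food → 5.5% → $0.308
Wooden train set $65.85: toys → 8% → $5.268
Stainless water bottle $20.88: other taxable items → 8.5% → $1.7748
Deli sandwich $9.16: hot prepared food → 5.5% → $0.5038
Café latte $6.98: hot prepared food → 5.5% → $0.3839
Blazer $210.92: clothing and footwear → 0% + 3.25% surcharge = 3.25% → $6.8549
Building blocks set $42.22: toys → 8% → $3.3776
Greeting card $5.78: other taxable items → 8.5% → $0.4913
Running shoes $122.14: clothing and footwear → 0% → $0.00
Sundress $42.03: clothing and footwear → 0% → $0.00
AA batteries (8-pack) $10.97: other taxable items → 8.5% → $0.93245
Rotisserie chicken $11.60: hot prepared food → 5.5% → $0.638
Unrounded tax sum = $20.53275 → $20.53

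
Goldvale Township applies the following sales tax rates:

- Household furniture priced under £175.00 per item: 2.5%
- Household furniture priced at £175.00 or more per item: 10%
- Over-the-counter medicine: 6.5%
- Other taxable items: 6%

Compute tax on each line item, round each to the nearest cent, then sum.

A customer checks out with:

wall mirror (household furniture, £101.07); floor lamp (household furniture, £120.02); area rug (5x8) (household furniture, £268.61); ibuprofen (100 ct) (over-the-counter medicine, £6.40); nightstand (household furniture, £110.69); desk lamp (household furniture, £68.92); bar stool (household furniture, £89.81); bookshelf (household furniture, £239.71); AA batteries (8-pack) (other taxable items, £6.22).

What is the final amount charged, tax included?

Wall mirror £101.07: household furniture, under £175.00 → 2.5% → £2.53
Floor lamp £120.02: household furniture, under £175.00 → 2.5% → £3.00
Area rug (5x8) £268.61: household furniture, £175.00 or more → 10% → £26.86
Ibuprofen (100 ct) £6.40: over-the-counter medicine → 6.5% → £0.42
Nightstand £110.69: household furniture, under £175.00 → 2.5% → £2.77
Desk lamp £68.92: household furniture, under £175.00 → 2.5% → £1.72
Bar stool £89.81: household furniture, under £175.00 → 2.5% → £2.25
Bookshelf £239.71: household furniture, £175.00 or more → 10% → £23.97
AA batteries (8-pack) £6.22: other taxable items → 6% → £0.37
Subtotal = £1011.45; tax = £63.89; total due = £1075.34

£1075.34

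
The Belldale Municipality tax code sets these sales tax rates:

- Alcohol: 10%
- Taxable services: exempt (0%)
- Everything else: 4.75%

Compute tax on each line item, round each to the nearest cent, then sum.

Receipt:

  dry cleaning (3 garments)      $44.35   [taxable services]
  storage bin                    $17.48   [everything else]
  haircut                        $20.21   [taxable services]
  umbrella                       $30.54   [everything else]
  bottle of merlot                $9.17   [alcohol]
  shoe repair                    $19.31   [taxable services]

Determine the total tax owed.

$3.20

Dry cleaning (3 garments) $44.35: taxable services → 0% → $0.00
Storage bin $17.48: everything else → 4.75% → $0.83
Haircut $20.21: taxable services → 0% → $0.00
Umbrella $30.54: everything else → 4.75% → $1.45
Bottle of merlot $9.17: alcohol → 10% → $0.92
Shoe repair $19.31: taxable services → 0% → $0.00
Total tax = $0.83 + $1.45 + $0.92 = $3.20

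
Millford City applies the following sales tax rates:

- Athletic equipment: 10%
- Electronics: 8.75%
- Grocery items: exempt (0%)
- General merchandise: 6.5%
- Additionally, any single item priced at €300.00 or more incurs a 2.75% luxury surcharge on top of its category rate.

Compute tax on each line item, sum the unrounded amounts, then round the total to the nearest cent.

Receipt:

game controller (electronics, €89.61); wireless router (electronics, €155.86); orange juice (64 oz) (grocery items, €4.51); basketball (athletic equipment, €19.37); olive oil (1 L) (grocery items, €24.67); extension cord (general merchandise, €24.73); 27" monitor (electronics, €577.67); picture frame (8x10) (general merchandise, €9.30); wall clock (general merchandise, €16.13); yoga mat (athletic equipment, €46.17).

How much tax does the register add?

Game controller €89.61: electronics → 8.75% → €7.840875
Wireless router €155.86: electronics → 8.75% → €13.63775
Orange juice (64 oz) €4.51: grocery items → 0% → €0.00
Basketball €19.37: athletic equipment → 10% → €1.937
Olive oil (1 L) €24.67: grocery items → 0% → €0.00
Extension cord €24.73: general merchandise → 6.5% → €1.60745
27" monitor €577.67: electronics → 8.75% + 2.75% surcharge = 11.5% → €66.43205
Picture frame (8x10) €9.30: general merchandise → 6.5% → €0.6045
Wall clock €16.13: general merchandise → 6.5% → €1.04845
Yoga mat €46.17: athletic equipment → 10% → €4.617
Unrounded tax sum = €97.725075 → €97.73

€97.73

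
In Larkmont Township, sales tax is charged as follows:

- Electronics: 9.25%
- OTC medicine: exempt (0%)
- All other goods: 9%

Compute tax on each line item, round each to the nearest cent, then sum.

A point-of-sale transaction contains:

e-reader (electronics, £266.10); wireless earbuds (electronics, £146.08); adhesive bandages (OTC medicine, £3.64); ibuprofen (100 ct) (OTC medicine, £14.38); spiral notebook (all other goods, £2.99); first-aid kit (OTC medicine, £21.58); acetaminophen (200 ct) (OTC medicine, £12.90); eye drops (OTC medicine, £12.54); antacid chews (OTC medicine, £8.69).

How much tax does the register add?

E-reader £266.10: electronics → 9.25% → £24.61
Wireless earbuds £146.08: electronics → 9.25% → £13.51
Adhesive bandages £3.64: OTC medicine → 0% → £0.00
Ibuprofen (100 ct) £14.38: OTC medicine → 0% → £0.00
Spiral notebook £2.99: all other goods → 9% → £0.27
First-aid kit £21.58: OTC medicine → 0% → £0.00
Acetaminophen (200 ct) £12.90: OTC medicine → 0% → £0.00
Eye drops £12.54: OTC medicine → 0% → £0.00
Antacid chews £8.69: OTC medicine → 0% → £0.00
Total tax = £24.61 + £13.51 + £0.27 = £38.39

£38.39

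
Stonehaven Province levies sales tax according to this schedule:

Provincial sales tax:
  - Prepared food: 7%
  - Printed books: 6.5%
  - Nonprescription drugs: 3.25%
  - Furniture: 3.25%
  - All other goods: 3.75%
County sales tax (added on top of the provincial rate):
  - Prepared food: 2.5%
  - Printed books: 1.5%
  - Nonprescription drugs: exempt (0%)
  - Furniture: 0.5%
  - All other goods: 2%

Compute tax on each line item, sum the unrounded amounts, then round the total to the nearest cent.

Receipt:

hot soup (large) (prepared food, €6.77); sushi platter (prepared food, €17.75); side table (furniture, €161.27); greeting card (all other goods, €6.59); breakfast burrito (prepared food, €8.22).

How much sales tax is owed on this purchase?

Hot soup (large) €6.77: prepared food → 7% + 2.5% county = 9.5% → €0.64315
Sushi platter €17.75: prepared food → 7% + 2.5% county = 9.5% → €1.68625
Side table €161.27: furniture → 3.25% + 0.5% county = 3.75% → €6.047625
Greeting card €6.59: all other goods → 3.75% + 2% county = 5.75% → €0.378925
Breakfast burrito €8.22: prepared food → 7% + 2.5% county = 9.5% → €0.7809
Unrounded tax sum = €9.53685 → €9.54

€9.54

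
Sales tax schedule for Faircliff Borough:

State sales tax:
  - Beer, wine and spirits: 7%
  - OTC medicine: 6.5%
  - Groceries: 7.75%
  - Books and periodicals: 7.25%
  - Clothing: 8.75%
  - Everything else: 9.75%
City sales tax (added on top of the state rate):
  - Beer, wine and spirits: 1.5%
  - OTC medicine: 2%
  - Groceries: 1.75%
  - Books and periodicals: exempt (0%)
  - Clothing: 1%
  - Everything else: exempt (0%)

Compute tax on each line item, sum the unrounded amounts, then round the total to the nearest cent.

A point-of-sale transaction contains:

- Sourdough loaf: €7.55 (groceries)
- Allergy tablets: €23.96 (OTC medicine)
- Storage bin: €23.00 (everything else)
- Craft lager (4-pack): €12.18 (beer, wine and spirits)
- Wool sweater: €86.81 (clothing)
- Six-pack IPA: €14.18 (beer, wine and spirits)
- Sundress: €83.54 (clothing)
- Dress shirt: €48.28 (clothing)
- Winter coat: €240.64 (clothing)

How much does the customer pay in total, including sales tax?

€592.16

Sourdough loaf €7.55: groceries → 7.75% + 1.75% city = 9.5% → €0.71725
Allergy tablets €23.96: OTC medicine → 6.5% + 2% city = 8.5% → €2.0366
Storage bin €23.00: everything else → 9.75% + 0% city = 9.75% → €2.2425
Craft lager (4-pack) €12.18: beer, wine and spirits → 7% + 1.5% city = 8.5% → €1.0353
Wool sweater €86.81: clothing → 8.75% + 1% city = 9.75% → €8.463975
Six-pack IPA €14.18: beer, wine and spirits → 7% + 1.5% city = 8.5% → €1.2053
Sundress €83.54: clothing → 8.75% + 1% city = 9.75% → €8.14515
Dress shirt €48.28: clothing → 8.75% + 1% city = 9.75% → €4.7073
Winter coat €240.64: clothing → 8.75% + 1% city = 9.75% → €23.4624
Subtotal = €540.14; unrounded tax = €52.015775 → €52.02; total due = €592.16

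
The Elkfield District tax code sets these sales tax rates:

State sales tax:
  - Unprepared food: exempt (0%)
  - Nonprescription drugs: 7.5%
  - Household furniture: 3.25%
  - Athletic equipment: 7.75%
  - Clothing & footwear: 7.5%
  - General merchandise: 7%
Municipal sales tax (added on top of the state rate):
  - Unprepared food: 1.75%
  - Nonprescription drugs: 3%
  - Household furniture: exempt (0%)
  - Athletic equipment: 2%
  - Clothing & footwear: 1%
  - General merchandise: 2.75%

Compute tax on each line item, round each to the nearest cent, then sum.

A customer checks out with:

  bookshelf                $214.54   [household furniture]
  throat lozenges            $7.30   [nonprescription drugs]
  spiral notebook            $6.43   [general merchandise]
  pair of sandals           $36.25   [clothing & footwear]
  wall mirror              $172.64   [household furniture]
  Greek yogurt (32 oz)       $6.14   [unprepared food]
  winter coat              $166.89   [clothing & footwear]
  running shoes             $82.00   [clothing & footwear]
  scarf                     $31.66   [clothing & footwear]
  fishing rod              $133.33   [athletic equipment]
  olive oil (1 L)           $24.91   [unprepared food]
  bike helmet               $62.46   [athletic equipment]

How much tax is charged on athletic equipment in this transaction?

$19.09

Fishing rod $133.33: athletic equipment → 7.75% + 2% municipal = 9.75% → $13.00
Bike helmet $62.46: athletic equipment → 7.75% + 2% municipal = 9.75% → $6.09
Tax on athletic equipment = $13.00 + $6.09 = $19.09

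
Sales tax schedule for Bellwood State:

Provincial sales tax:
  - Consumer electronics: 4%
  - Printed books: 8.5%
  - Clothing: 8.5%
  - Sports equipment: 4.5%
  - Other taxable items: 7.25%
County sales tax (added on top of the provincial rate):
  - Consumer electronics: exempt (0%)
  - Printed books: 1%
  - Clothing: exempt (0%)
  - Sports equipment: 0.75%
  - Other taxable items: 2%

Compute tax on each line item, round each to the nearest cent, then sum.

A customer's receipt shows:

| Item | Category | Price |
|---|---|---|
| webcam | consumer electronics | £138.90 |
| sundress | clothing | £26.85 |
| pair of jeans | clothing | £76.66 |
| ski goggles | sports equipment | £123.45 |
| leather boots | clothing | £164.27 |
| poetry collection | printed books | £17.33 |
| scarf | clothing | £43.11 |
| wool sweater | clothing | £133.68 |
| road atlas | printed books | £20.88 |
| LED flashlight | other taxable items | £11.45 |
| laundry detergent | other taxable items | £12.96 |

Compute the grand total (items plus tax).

Webcam £138.90: consumer electronics → 4% + 0% county = 4% → £5.56
Sundress £26.85: clothing → 8.5% + 0% county = 8.5% → £2.28
Pair of jeans £76.66: clothing → 8.5% + 0% county = 8.5% → £6.52
Ski goggles £123.45: sports equipment → 4.5% + 0.75% county = 5.25% → £6.48
Leather boots £164.27: clothing → 8.5% + 0% county = 8.5% → £13.96
Poetry collection £17.33: printed books → 8.5% + 1% county = 9.5% → £1.65
Scarf £43.11: clothing → 8.5% + 0% county = 8.5% → £3.66
Wool sweater £133.68: clothing → 8.5% + 0% county = 8.5% → £11.36
Road atlas £20.88: printed books → 8.5% + 1% county = 9.5% → £1.98
LED flashlight £11.45: other taxable items → 7.25% + 2% county = 9.25% → £1.06
Laundry detergent £12.96: other taxable items → 7.25% + 2% county = 9.25% → £1.20
Subtotal = £769.54; tax = £55.71; total due = £825.25

£825.25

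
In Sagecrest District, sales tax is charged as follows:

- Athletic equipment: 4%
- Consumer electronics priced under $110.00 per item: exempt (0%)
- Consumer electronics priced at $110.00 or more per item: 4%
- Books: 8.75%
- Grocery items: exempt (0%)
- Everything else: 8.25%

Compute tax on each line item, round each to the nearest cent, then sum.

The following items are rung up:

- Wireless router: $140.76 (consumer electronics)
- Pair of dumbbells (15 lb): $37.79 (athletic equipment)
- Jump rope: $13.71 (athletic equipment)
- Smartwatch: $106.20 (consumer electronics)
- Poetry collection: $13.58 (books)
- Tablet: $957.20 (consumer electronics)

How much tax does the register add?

$47.17

Wireless router $140.76: consumer electronics, $110.00 or more → 4% → $5.63
Pair of dumbbells (15 lb) $37.79: athletic equipment → 4% → $1.51
Jump rope $13.71: athletic equipment → 4% → $0.55
Smartwatch $106.20: consumer electronics, under $110.00 → 0% → $0.00
Poetry collection $13.58: books → 8.75% → $1.19
Tablet $957.20: consumer electronics, $110.00 or more → 4% → $38.29
Total tax = $5.63 + $1.51 + $0.55 + $1.19 + $38.29 = $47.17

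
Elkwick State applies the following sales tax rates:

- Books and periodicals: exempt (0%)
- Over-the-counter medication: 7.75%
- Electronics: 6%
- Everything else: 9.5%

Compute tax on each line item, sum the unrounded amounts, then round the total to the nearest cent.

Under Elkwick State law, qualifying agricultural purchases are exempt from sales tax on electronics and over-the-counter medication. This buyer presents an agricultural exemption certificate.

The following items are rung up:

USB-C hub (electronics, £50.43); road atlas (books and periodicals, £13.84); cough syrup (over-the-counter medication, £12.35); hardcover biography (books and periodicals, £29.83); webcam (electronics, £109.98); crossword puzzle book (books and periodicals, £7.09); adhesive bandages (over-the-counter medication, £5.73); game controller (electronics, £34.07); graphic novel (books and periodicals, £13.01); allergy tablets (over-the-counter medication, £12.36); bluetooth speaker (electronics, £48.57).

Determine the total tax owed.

£0.00

USB-C hub £50.43: electronics, buyer-exempt → 0% → £0.00
Road atlas £13.84: books and periodicals → 0% → £0.00
Cough syrup £12.35: over-the-counter medication, buyer-exempt → 0% → £0.00
Hardcover biography £29.83: books and periodicals → 0% → £0.00
Webcam £109.98: electronics, buyer-exempt → 0% → £0.00
Crossword puzzle book £7.09: books and periodicals → 0% → £0.00
Adhesive bandages £5.73: over-the-counter medication, buyer-exempt → 0% → £0.00
Game controller £34.07: electronics, buyer-exempt → 0% → £0.00
Graphic novel £13.01: books and periodicals → 0% → £0.00
Allergy tablets £12.36: over-the-counter medication, buyer-exempt → 0% → £0.00
Bluetooth speaker £48.57: electronics, buyer-exempt → 0% → £0.00
Unrounded tax sum = £0.00 → £0.00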